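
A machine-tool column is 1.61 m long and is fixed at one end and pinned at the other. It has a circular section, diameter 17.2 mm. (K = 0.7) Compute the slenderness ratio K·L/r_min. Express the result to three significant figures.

λ ≈ 262

I = πd⁴/64 = π×17.2⁴/64 = 4.296×10^3 mm⁴
A = 232.4 mm²;  r_min = √(I/A) = √(4.296×10^3/232.4) = 4.300 mm
L_e = K·L = 0.7 × 1.61 m = 1.127 m = 1127.0 mm
λ = L_e / r_min = 1127.0 / 4.300 = 262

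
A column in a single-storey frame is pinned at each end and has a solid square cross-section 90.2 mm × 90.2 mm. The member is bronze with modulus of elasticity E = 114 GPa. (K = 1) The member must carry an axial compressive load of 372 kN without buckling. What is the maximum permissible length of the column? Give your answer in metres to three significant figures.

I = a⁴/12 = 90.2⁴/12 = 5.516×10^6 mm⁴
I = 5.516×10^-6 m⁴
At the buckling limit P_cr = P = 3.720×10^5 N
From P_cr = π²EI/(K·L)²:  L = (1/K)·√(π²EI/P_cr) = (1/1)·√(π²×1.14×10^11×5.516×10^-6/3.720×10^5)
L = 4.08 m

L_max ≈ 4.08 m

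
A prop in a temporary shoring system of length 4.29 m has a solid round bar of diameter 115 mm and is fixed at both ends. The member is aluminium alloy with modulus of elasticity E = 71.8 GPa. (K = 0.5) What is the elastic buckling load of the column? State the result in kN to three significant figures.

I = πd⁴/64 = π×115⁴/64 = 8.585×10^6 mm⁴
I = 8.585×10^6 mm⁴ = 8.585×10^-6 m⁴
Effective length L_e = K·L = 0.5 × 4.29 = 2.145 m
P_cr = π²EI / L_e² = π² × 71.8×10⁹ × 8.585×10^-6 / 2.145² = 1.322×10^6 N

P_cr ≈ 1320 kN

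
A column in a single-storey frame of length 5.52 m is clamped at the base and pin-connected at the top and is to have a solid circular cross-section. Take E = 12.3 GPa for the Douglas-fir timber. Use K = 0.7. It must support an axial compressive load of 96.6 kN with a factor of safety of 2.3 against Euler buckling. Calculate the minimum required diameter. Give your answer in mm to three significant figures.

d ≈ 154 mm

Required P_cr = n·P = 2.3 × 96.6 = 222.2 kN
L_e = K·L = 0.7 × 5.52 = 3.864 m
Required I = P_cr·L_e²/(π²E) = 2.222×10^5 × 3.864² / (π² × 1.23×10^10) = 2.733×10^-5 m⁴
I_req = 2.733×10^7 mm⁴
Solid circle: I = πd⁴/64  ⇒  d = (64I/π)^(1/4) = (64×2.733×10^7/π)^(1/4) = 154 mm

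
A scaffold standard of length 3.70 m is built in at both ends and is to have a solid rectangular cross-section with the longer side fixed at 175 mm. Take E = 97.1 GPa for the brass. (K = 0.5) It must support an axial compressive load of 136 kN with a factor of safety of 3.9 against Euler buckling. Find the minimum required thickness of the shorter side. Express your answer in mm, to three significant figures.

Required P_cr = n·P = 3.9 × 136 = 530.4 kN
L_e = K·L = 0.5 × 3.70 = 1.850 m
Required I = P_cr·L_e²/(π²E) = 5.304×10^5 × 1.850² / (π² × 9.71×10^10) = 1.894×10^-6 m⁴
I_req = 1.894×10^6 mm⁴
Rectangle, weak axis: I_min = h·b³/12 with h = 175 mm fixed  ⇒  b = (12I/h)^(1/3) = 50.6 mm

b ≈ 50.6 mm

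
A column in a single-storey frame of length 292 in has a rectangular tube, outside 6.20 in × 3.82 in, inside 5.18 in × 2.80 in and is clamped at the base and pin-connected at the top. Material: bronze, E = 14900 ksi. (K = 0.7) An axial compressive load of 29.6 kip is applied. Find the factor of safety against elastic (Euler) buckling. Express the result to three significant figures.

n ≈ 2.30

Weak-axis I_min = (h_o·b_o³ − h_i·b_i³)/12 with b_o = 3.82, b_i = 2.800 in (shorter outer/inner sides).
I_min = (6.20×3.82³ − 5.180×2.800³)/12 = 19.32 in⁴
Effective length L_e = K·L = 0.7 × 292 = 204.4 in
P_cr = π²EI / L_e² = π² × 14900×10³ × 19.32 / 204.4² = 6.802×10^4 lb
Factor of safety n = P_cr / P = 68.020 / 29.6 = 2.30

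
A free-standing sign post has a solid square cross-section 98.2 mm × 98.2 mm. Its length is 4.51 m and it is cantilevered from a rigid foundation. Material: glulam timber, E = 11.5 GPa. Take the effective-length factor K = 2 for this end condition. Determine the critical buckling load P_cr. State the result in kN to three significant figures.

I = a⁴/12 = 98.2⁴/12 = 7.749×10^6 mm⁴
I = 7.749×10^6 mm⁴ = 7.749×10^-6 m⁴
Effective length L_e = K·L = 2 × 4.51 = 9.020 m
P_cr = π²EI / L_e² = π² × 11.5×10⁹ × 7.749×10^-6 / 9.020² = 1.081×10^4 N

P_cr ≈ 10.8 kN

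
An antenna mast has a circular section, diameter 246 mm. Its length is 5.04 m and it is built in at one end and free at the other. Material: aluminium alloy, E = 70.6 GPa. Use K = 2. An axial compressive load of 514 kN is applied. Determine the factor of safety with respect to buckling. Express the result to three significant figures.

n ≈ 2.40

I = πd⁴/64 = π×246⁴/64 = 1.798×10^8 mm⁴
I = 1.798×10^8 mm⁴ = 1.798×10^-4 m⁴
Effective length L_e = K·L = 2 × 5.04 = 10.08 m
P_cr = π²EI / L_e² = π² × 70.6×10⁹ × 1.798×10^-4 / 10.08² = 1.233×10^6 N
Factor of safety n = P_cr / P = 1232.8 / 514 = 2.40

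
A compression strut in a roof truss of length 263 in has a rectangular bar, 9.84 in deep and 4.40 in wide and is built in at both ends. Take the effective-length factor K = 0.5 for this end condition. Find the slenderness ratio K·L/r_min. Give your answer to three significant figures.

λ ≈ 104

Buckling occurs about the weak axis: I_min = h·b³/12 with b = 4.40 in (the shorter side).
I_min = 9.84×4.40³/12 = 69.85 in⁴
A = 43.30 in²;  r_min = √(I/A) = √(69.85/43.30) = 1.270 in
L_e = K·L = 0.5 × 263 = 131.5 in
λ = L_e / r_min = 131.50 / 1.270 = 104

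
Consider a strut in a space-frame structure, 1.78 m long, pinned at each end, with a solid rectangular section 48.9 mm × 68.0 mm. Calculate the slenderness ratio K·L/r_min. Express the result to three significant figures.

For a rectangle r_min = b/√12 = 48.9/√12 = 14.12 mm
L_e = K·L = 1 × 1.78 m = 1.780 m = 1780.0 mm
λ = L_e / r_min = 1780.0 / 14.12 = 126

λ ≈ 126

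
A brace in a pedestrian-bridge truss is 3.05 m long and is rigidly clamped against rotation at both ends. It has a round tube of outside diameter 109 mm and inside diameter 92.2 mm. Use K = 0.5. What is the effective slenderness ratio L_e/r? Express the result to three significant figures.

d_o = 109 mm, d_i = 92.2 mm
I = π(d_o⁴ − d_i⁴)/64 = π(109⁴ − 92.20⁴)/64 = 3.382×10^6 mm⁴
A = 2.655×10^3 mm²;  r_min = √(I/A) = √(3.382×10^6/2.655×10^3) = 35.69 mm
L_e = K·L = 0.5 × 3.05 m = 1.525 m = 1525.0 mm
λ = L_e / r_min = 1525.0 / 35.69 = 42.7

λ ≈ 42.7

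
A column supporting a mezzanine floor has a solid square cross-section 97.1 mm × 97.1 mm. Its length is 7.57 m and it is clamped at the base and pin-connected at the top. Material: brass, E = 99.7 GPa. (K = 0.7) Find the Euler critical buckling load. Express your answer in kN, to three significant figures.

P_cr ≈ 260 kN

I = a⁴/12 = 97.1⁴/12 = 7.408×10^6 mm⁴
I = 7.408×10^6 mm⁴ = 7.408×10^-6 m⁴
Effective length L_e = K·L = 0.7 × 7.57 = 5.299 m
P_cr = π²EI / L_e² = π² × 99.7×10⁹ × 7.408×10^-6 / 5.299² = 2.596×10^5 N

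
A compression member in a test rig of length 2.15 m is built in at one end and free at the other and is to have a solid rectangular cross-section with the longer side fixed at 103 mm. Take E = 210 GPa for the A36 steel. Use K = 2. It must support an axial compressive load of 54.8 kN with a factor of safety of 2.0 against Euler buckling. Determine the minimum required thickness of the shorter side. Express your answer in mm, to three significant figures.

Required P_cr = n·P = 2.0 × 54.8 = 109.6 kN
L_e = K·L = 2 × 2.15 = 4.300 m
Required I = P_cr·L_e²/(π²E) = 1.096×10^5 × 4.300² / (π² × 2.10×10^11) = 9.778×10^-7 m⁴
I_req = 9.778×10^5 mm⁴
Rectangle, weak axis: I_min = h·b³/12 with h = 103 mm fixed  ⇒  b = (12I/h)^(1/3) = 48.5 mm

b ≈ 48.5 mm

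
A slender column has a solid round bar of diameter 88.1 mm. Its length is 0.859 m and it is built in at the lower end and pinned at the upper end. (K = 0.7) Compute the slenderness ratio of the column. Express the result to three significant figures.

λ ≈ 27.3

I = πd⁴/64 = π×88.1⁴/64 = 2.957×10^6 mm⁴
A = 6.096×10^3 mm²;  r_min = √(I/A) = √(2.957×10^6/6.096×10^3) = 22.02 mm
L_e = K·L = 0.7 × 0.859 m = 0.6013 m = 601.30 mm
λ = L_e / r_min = 601.30 / 22.02 = 27.3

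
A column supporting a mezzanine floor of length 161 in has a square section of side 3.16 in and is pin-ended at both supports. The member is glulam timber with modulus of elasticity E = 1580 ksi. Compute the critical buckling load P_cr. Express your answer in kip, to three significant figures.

P_cr ≈ 5.00 kip

I = a⁴/12 = 3.16⁴/12 = 8.309 in⁴
Effective length L_e = K·L = 1 × 161 = 161.0 in
P_cr = π²EI / L_e² = π² × 1580×10³ × 8.309 / 161.0² = 4.999×10^3 lb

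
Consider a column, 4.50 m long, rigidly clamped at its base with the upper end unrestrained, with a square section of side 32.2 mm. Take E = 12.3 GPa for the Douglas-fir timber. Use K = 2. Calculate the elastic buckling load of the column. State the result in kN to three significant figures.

P_cr ≈ 0.134 kN

I = a⁴/12 = 32.2⁴/12 = 8.959×10^4 mm⁴
I = 8.959×10^4 mm⁴ = 8.959×10^-8 m⁴
Effective length L_e = K·L = 2 × 4.50 = 9.000 m
P_cr = π²EI / L_e² = π² × 12.3×10⁹ × 8.959×10^-8 / 9.000² = 134.3 N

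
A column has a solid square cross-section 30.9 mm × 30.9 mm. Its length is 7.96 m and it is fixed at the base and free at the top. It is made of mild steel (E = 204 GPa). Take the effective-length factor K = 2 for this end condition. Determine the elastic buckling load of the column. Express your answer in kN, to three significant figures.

I = a⁴/12 = 30.9⁴/12 = 7.597×10^4 mm⁴
I = 7.597×10^4 mm⁴ = 7.597×10^-8 m⁴
Effective length L_e = K·L = 2 × 7.96 = 15.92 m
P_cr = π²EI / L_e² = π² × 204×10⁹ × 7.597×10^-8 / 15.92² = 603.5 N

P_cr ≈ 0.604 kN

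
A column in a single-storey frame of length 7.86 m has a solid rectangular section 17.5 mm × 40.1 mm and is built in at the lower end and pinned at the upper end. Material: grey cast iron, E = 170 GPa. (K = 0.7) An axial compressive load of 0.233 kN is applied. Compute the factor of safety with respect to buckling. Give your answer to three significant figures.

n ≈ 4.26

Buckling occurs about the weak axis: I_min = h·b³/12 with b = 17.5 mm (the shorter side).
I_min = 40.1×17.5³/12 = 1.791×10^4 mm⁴
I = 1.791×10^4 mm⁴ = 1.791×10^-8 m⁴
Effective length L_e = K·L = 0.7 × 7.86 = 5.502 m
P_cr = π²EI / L_e² = π² × 170×10⁹ × 1.791×10^-8 / 5.502² = 992.6 N
Factor of safety n = P_cr / P = 0.99262 / 0.233 = 4.26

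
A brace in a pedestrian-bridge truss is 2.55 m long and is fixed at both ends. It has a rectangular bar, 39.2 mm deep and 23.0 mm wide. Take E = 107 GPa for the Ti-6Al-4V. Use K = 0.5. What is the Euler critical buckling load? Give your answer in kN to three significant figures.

P_cr ≈ 25.8 kN

Buckling occurs about the weak axis: I_min = h·b³/12 with b = 23.0 mm (the shorter side).
I_min = 39.2×23.0³/12 = 3.975×10^4 mm⁴
I = 3.975×10^4 mm⁴ = 3.975×10^-8 m⁴
Effective length L_e = K·L = 0.5 × 2.55 = 1.275 m
P_cr = π²EI / L_e² = π² × 107×10⁹ × 3.975×10^-8 / 1.275² = 2.582×10^4 N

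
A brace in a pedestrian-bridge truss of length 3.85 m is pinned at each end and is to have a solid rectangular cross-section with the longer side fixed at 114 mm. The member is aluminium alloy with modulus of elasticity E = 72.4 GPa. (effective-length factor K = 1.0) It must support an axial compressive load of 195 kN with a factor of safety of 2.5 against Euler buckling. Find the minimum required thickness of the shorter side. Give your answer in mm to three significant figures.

b ≈ 102 mm

Required P_cr = n·P = 2.5 × 195 = 487.5 kN
L_e = K·L = 1 × 3.85 = 3.850 m
Required I = P_cr·L_e²/(π²E) = 4.875×10^5 × 3.850² / (π² × 7.24×10^10) = 1.011×10^-5 m⁴
I_req = 1.011×10^7 mm⁴
Rectangle, weak axis: I_min = h·b³/12 with h = 114 mm fixed  ⇒  b = (12I/h)^(1/3) = 102 mm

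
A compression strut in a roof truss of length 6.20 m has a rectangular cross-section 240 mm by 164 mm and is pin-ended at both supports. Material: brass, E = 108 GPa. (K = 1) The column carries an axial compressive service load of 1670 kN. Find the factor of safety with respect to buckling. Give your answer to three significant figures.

Buckling occurs about the weak axis: I_min = h·b³/12 with b = 164 mm (the shorter side).
I_min = 240×164³/12 = 8.822×10^7 mm⁴
I = 8.822×10^7 mm⁴ = 8.822×10^-5 m⁴
Effective length L_e = K·L = 1 × 6.20 = 6.200 m
P_cr = π²EI / L_e² = π² × 108×10⁹ × 8.822×10^-5 / 6.200² = 2.446×10^6 N
Factor of safety n = P_cr / P = 2446.3 / 1670 = 1.46

n ≈ 1.46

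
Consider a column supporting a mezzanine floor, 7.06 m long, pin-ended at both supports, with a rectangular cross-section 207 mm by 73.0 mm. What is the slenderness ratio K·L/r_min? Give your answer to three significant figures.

For a rectangle r_min = b/√12 = 73.0/√12 = 21.07 mm
L_e = K·L = 1 × 7.06 m = 7.060 m = 7060.0 mm
λ = L_e / r_min = 7060.0 / 21.07 = 335

λ ≈ 335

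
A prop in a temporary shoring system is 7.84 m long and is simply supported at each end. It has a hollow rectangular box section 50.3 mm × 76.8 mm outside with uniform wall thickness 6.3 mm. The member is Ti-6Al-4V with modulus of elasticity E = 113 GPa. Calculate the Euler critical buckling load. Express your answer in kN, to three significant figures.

P_cr ≈ 9.58 kN

Inner dimensions: h_i = 76.8 − 2×6.3 = 64.20 mm, b_i = 50.3 − 2×6.3 = 37.70 mm
Weak-axis I_min = (h_o·b_o³ − h_i·b_i³)/12 with b_o = 50.3, b_i = 37.70 mm (shorter outer/inner sides).
I_min = (76.8×50.3³ − 64.20×37.70³)/12 = 5.278×10^5 mm⁴
I = 5.278×10^5 mm⁴ = 5.278×10^-7 m⁴
Effective length L_e = K·L = 1 × 7.84 = 7.840 m
P_cr = π²EI / L_e² = π² × 113×10⁹ × 5.278×10^-7 / 7.840² = 9.577×10^3 N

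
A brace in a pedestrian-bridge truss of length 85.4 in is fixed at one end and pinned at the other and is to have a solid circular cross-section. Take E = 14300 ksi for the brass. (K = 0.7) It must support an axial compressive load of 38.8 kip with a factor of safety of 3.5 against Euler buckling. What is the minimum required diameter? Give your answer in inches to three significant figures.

d ≈ 2.89 in

Required P_cr = n·P = 3.5 × 38.8 = 135.8 kip
L_e = K·L = 0.7 × 85.4 = 59.78 in
Required I = P_cr·L_e²/(π²E) = 1.358×10^5 × 59.78² / (π² × 1.43×10^7) = 3.439 in⁴
Solid circle: I = πd⁴/64  ⇒  d = (64I/π)^(1/4) = (64×3.439/π)^(1/4) = 2.89 in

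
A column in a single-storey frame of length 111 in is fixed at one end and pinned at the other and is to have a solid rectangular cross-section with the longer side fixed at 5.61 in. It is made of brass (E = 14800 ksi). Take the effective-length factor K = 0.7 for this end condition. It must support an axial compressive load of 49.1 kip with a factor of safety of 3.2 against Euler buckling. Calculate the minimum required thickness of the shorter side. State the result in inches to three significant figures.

b ≈ 2.40 in

Required P_cr = n·P = 3.2 × 49.1 = 157.1 kip
L_e = K·L = 0.7 × 111 = 77.70 in
Required I = P_cr·L_e²/(π²E) = 1.571×10^5 × 77.70² / (π² × 1.48×10^7) = 6.494 in⁴
Rectangle, weak axis: I_min = h·b³/12 with h = 5.61 in fixed  ⇒  b = (12I/h)^(1/3) = 2.40 in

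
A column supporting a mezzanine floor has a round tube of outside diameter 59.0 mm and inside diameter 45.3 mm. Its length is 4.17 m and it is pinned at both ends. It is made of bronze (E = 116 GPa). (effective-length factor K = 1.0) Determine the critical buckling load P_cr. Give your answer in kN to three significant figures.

d_o = 59.0 mm, d_i = 45.3 mm
I = π(d_o⁴ − d_i⁴)/64 = π(59.0⁴ − 45.30⁴)/64 = 3.881×10^5 mm⁴
I = 3.881×10^5 mm⁴ = 3.881×10^-7 m⁴
Effective length L_e = K·L = 1 × 4.17 = 4.170 m
P_cr = π²EI / L_e² = π² × 116×10⁹ × 3.881×10^-7 / 4.170² = 2.555×10^4 N

P_cr ≈ 25.6 kN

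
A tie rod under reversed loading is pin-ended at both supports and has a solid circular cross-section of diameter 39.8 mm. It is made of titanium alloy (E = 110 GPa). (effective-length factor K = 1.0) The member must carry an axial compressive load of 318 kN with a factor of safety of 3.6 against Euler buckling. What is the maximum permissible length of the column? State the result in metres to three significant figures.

I = πd⁴/64 = π×39.8⁴/64 = 1.232×10^5 mm⁴
I = 1.232×10^-7 m⁴
Required critical load P_cr = n·P = 3.6 × 318 = 1145 kN = 1.145×10^6 N
From P_cr = π²EI/(K·L)²:  L = (1/K)·√(π²EI/P_cr) = (1/1)·√(π²×1.10×10^11×1.232×10^-7/1.145×10^6)
L = 0.342 m

L_max ≈ 0.342 m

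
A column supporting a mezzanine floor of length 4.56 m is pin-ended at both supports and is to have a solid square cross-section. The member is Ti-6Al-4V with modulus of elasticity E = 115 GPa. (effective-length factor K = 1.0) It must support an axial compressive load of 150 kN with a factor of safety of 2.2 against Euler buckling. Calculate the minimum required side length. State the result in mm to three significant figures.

Required P_cr = n·P = 2.2 × 150 = 330.0 kN
L_e = K·L = 1 × 4.56 = 4.560 m
Required I = P_cr·L_e²/(π²E) = 3.300×10^5 × 4.560² / (π² × 1.15×10^11) = 6.046×10^-6 m⁴
I_req = 6.046×10^6 mm⁴
Solid square: I = a⁴/12  ⇒  a = (12I)^(1/4) = (12×6.046×10^6)^(1/4) = 92.3 mm

a ≈ 92.3 mm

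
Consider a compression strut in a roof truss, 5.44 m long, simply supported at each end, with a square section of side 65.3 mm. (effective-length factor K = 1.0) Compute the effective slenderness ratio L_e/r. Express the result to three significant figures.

For a square r = a/√12 = 65.3/√12 = 18.85 mm
L_e = K·L = 1 × 5.44 m = 5.440 m = 5440.0 mm
λ = L_e / r_min = 5440.0 / 18.85 = 289

λ ≈ 289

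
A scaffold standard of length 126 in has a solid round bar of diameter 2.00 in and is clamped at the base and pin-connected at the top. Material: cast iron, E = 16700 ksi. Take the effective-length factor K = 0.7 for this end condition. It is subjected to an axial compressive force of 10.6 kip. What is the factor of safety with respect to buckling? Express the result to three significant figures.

I = πd⁴/64 = π×2.00⁴/64 = 0.7854 in⁴
Effective length L_e = K·L = 0.7 × 126 = 88.20 in
P_cr = π²EI / L_e² = π² × 16700×10³ × 0.7854 / 88.20² = 1.664×10^4 lb
Factor of safety n = P_cr / P = 16.641 / 10.6 = 1.57

n ≈ 1.57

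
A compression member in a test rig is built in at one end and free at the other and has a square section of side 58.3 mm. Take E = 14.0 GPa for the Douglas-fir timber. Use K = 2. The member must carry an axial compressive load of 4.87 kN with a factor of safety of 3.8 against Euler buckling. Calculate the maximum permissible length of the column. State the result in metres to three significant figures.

L_max ≈ 1.34 m

I = a⁴/12 = 58.3⁴/12 = 9.627×10^5 mm⁴
I = 9.627×10^-7 m⁴
Required critical load P_cr = n·P = 3.8 × 4.87 = 18.51 kN = 1.851×10^4 N
From P_cr = π²EI/(K·L)²:  L = (1/K)·√(π²EI/P_cr) = (1/2)·√(π²×1.40×10^10×9.627×10^-7/1.851×10^4)
L = 1.34 m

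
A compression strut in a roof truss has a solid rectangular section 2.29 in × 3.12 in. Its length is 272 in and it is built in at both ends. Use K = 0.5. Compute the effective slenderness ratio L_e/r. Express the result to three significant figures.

λ ≈ 206

Buckling occurs about the weak axis: I_min = h·b³/12 with b = 2.29 in (the shorter side).
I_min = 3.12×2.29³/12 = 3.122 in⁴
A = 7.145 in²;  r_min = √(I/A) = √(3.122/7.145) = 0.6611 in
L_e = K·L = 0.5 × 272 = 136.0 in
λ = L_e / r_min = 136.00 / 0.6611 = 206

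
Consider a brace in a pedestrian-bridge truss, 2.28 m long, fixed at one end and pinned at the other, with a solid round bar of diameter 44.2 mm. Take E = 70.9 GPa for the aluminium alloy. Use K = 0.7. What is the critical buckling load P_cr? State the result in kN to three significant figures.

I = πd⁴/64 = π×44.2⁴/64 = 1.874×10^5 mm⁴
I = 1.874×10^5 mm⁴ = 1.874×10^-7 m⁴
Effective length L_e = K·L = 0.7 × 2.28 = 1.596 m
P_cr = π²EI / L_e² = π² × 70.9×10⁹ × 1.874×10^-7 / 1.596² = 5.147×10^4 N

P_cr ≈ 51.5 kN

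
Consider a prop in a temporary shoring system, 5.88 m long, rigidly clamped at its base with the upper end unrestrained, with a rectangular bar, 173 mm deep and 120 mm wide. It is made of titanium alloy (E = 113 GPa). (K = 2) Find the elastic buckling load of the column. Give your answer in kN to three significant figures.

P_cr ≈ 201 kN

Buckling occurs about the weak axis: I_min = h·b³/12 with b = 120 mm (the shorter side).
I_min = 173×120³/12 = 2.491×10^7 mm⁴
I = 2.491×10^7 mm⁴ = 2.491×10^-5 m⁴
Effective length L_e = K·L = 2 × 5.88 = 11.76 m
P_cr = π²EI / L_e² = π² × 113×10⁹ × 2.491×10^-5 / 11.76² = 2.009×10^5 N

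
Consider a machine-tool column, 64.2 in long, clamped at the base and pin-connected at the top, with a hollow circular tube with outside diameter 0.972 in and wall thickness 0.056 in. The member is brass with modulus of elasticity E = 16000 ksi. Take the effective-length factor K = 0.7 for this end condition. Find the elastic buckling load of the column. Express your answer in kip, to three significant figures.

Inner diameter d_i = 0.972 − 2×0.056 = 0.8600 in
I = π(d_o⁴ − d_i⁴)/64 = π(0.972⁴ − 0.8600⁴)/64 = 1.697×10^-2 in⁴
Effective length L_e = K·L = 0.7 × 64.2 = 44.94 in
P_cr = π²EI / L_e² = π² × 16000×10³ × 1.697×10^-2 / 44.94² = 1.327×10^3 lb

P_cr ≈ 1.33 kip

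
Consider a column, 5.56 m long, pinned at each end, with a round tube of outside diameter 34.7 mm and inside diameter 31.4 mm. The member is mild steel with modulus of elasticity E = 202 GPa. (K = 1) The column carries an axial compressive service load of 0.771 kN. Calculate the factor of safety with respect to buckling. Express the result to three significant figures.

n ≈ 1.96

d_o = 34.7 mm, d_i = 31.4 mm
I = π(d_o⁴ − d_i⁴)/64 = π(34.7⁴ − 31.40⁴)/64 = 2.345×10^4 mm⁴
I = 2.345×10^4 mm⁴ = 2.345×10^-8 m⁴
Effective length L_e = K·L = 1 × 5.56 = 5.560 m
P_cr = π²EI / L_e² = π² × 202×10⁹ × 2.345×10^-8 / 5.560² = 1.512×10^3 N
Factor of safety n = P_cr / P = 1.5123 / 0.771 = 1.96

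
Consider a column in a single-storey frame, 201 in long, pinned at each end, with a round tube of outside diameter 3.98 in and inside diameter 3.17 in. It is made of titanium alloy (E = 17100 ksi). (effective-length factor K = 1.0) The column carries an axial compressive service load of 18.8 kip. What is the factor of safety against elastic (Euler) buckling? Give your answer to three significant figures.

n ≈ 1.64

d_o = 3.98 in, d_i = 3.17 in
I = π(d_o⁴ − d_i⁴)/64 = π(3.98⁴ − 3.170⁴)/64 = 7.360 in⁴
Effective length L_e = K·L = 1 × 201 = 201.0 in
P_cr = π²EI / L_e² = π² × 17100×10³ × 7.360 / 201.0² = 3.075×10^4 lb
Factor of safety n = P_cr / P = 30.746 / 18.8 = 1.64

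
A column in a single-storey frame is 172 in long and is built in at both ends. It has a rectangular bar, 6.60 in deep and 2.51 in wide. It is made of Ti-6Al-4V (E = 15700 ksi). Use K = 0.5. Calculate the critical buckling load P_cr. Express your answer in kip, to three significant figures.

Buckling occurs about the weak axis: I_min = h·b³/12 with b = 2.51 in (the shorter side).
I_min = 6.60×2.51³/12 = 8.697 in⁴
Effective length L_e = K·L = 0.5 × 172 = 86.00 in
P_cr = π²EI / L_e² = π² × 15700×10³ × 8.697 / 86.00² = 1.822×10^5 lb

P_cr ≈ 182 kip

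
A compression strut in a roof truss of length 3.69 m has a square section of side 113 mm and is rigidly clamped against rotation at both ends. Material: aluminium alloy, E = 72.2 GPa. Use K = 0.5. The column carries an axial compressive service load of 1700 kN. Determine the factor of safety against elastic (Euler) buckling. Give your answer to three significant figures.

I = a⁴/12 = 113⁴/12 = 1.359×10^7 mm⁴
I = 1.359×10^7 mm⁴ = 1.359×10^-5 m⁴
Effective length L_e = K·L = 0.5 × 3.69 = 1.845 m
P_cr = π²EI / L_e² = π² × 72.2×10⁹ × 1.359×10^-5 / 1.845² = 2.844×10^6 N
Factor of safety n = P_cr / P = 2844.3 / 1700 = 1.67

n ≈ 1.67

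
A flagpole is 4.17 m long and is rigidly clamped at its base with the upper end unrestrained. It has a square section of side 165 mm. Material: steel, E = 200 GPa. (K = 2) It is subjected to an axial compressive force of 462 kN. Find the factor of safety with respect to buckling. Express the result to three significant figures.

I = a⁴/12 = 165⁴/12 = 6.177×10^7 mm⁴
I = 6.177×10^7 mm⁴ = 6.177×10^-5 m⁴
Effective length L_e = K·L = 2 × 4.17 = 8.340 m
P_cr = π²EI / L_e² = π² × 200×10⁹ × 6.177×10^-5 / 8.340² = 1.753×10^6 N
Factor of safety n = P_cr / P = 1752.9 / 462 = 3.79

n ≈ 3.79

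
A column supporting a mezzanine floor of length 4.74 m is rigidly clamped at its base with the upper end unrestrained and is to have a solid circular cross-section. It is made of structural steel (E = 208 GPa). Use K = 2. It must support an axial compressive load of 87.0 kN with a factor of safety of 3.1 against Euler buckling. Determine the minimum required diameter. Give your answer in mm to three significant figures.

d ≈ 125 mm

Required P_cr = n·P = 3.1 × 87.0 = 269.7 kN
L_e = K·L = 2 × 4.74 = 9.480 m
Required I = P_cr·L_e²/(π²E) = 2.697×10^5 × 9.480² / (π² × 2.08×10^11) = 1.181×10^-5 m⁴
I_req = 1.181×10^7 mm⁴
Solid circle: I = πd⁴/64  ⇒  d = (64I/π)^(1/4) = (64×1.181×10^7/π)^(1/4) = 125 mm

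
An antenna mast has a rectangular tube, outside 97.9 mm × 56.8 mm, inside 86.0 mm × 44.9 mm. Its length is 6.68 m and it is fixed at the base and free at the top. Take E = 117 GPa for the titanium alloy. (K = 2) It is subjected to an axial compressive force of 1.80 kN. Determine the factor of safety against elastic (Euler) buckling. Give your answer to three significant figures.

Weak-axis I_min = (h_o·b_o³ − h_i·b_i³)/12 with b_o = 56.8, b_i = 44.90 mm (shorter outer/inner sides).
I_min = (97.9×56.8³ − 86.00×44.90³)/12 = 8.463×10^5 mm⁴
I = 8.463×10^5 mm⁴ = 8.463×10^-7 m⁴
Effective length L_e = K·L = 2 × 6.68 = 13.36 m
P_cr = π²EI / L_e² = π² × 117×10⁹ × 8.463×10^-7 / 13.36² = 5.475×10^3 N
Factor of safety n = P_cr / P = 5.4752 / 1.80 = 3.04

n ≈ 3.04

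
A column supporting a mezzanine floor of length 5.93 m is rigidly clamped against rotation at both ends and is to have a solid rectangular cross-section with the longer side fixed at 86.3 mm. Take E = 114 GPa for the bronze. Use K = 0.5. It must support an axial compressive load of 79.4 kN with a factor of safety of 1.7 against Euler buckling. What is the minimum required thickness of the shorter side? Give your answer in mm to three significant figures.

Required P_cr = n·P = 1.7 × 79.4 = 135.0 kN
L_e = K·L = 0.5 × 5.93 = 2.965 m
Required I = P_cr·L_e²/(π²E) = 1.350×10^5 × 2.965² / (π² × 1.14×10^11) = 1.055×10^-6 m⁴
I_req = 1.055×10^6 mm⁴
Rectangle, weak axis: I_min = h·b³/12 with h = 86.3 mm fixed  ⇒  b = (12I/h)^(1/3) = 52.7 mm

b ≈ 52.7 mm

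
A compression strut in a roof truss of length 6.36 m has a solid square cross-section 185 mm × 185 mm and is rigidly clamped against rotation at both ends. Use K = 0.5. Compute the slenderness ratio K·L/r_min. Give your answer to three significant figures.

λ ≈ 59.5

For a square r = a/√12 = 185/√12 = 53.40 mm
L_e = K·L = 0.5 × 6.36 m = 3.180 m = 3180.0 mm
λ = L_e / r_min = 3180.0 / 53.40 = 59.5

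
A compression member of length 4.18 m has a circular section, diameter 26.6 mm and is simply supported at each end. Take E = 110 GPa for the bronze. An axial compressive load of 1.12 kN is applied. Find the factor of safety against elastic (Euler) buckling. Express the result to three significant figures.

n ≈ 1.36

I = πd⁴/64 = π×26.6⁴/64 = 2.458×10^4 mm⁴
I = 2.458×10^4 mm⁴ = 2.458×10^-8 m⁴
Effective length L_e = K·L = 1 × 4.18 = 4.180 m
P_cr = π²EI / L_e² = π² × 110×10⁹ × 2.458×10^-8 / 4.180² = 1.527×10^3 N
Factor of safety n = P_cr / P = 1.5270 / 1.12 = 1.36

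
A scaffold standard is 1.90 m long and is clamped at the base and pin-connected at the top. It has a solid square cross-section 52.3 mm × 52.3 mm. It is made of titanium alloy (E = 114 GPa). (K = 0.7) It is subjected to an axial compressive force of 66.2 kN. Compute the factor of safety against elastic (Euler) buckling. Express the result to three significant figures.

n ≈ 5.99

I = a⁴/12 = 52.3⁴/12 = 6.235×10^5 mm⁴
I = 6.235×10^5 mm⁴ = 6.235×10^-7 m⁴
Effective length L_e = K·L = 0.7 × 1.90 = 1.330 m
P_cr = π²EI / L_e² = π² × 114×10⁹ × 6.235×10^-7 / 1.330² = 3.966×10^5 N
Factor of safety n = P_cr / P = 396.58 / 66.2 = 5.99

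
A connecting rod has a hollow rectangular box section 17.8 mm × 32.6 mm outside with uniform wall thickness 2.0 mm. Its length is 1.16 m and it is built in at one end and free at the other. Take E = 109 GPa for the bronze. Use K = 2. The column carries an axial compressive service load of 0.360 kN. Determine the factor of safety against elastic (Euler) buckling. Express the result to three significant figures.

n ≈ 5.03

Inner dimensions: h_i = 32.6 − 2×2.0 = 28.60 mm, b_i = 17.8 − 2×2.0 = 13.80 mm
Weak-axis I_min = (h_o·b_o³ − h_i·b_i³)/12 with b_o = 17.8, b_i = 13.80 mm (shorter outer/inner sides).
I_min = (32.6×17.8³ − 28.60×13.80³)/12 = 9.058×10^3 mm⁴
I = 9.058×10^3 mm⁴ = 9.058×10^-9 m⁴
Effective length L_e = K·L = 2 × 1.16 = 2.320 m
P_cr = π²EI / L_e² = π² × 109×10⁹ × 9.058×10^-9 / 2.320² = 1.810×10^3 N
Factor of safety n = P_cr / P = 1.8104 / 0.360 = 5.03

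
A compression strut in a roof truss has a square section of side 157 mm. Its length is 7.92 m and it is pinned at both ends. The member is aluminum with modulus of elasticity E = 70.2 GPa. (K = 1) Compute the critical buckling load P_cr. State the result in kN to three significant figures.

I = a⁴/12 = 157⁴/12 = 5.063×10^7 mm⁴
I = 5.063×10^7 mm⁴ = 5.063×10^-5 m⁴
Effective length L_e = K·L = 1 × 7.92 = 7.920 m
P_cr = π²EI / L_e² = π² × 70.2×10⁹ × 5.063×10^-5 / 7.920² = 5.592×10^5 N

P_cr ≈ 559 kN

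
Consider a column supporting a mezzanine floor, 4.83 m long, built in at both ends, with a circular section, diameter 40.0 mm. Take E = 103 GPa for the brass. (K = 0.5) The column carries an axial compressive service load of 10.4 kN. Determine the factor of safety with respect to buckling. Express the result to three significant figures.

I = πd⁴/64 = π×40.0⁴/64 = 1.257×10^5 mm⁴
I = 1.257×10^5 mm⁴ = 1.257×10^-7 m⁴
Effective length L_e = K·L = 0.5 × 4.83 = 2.415 m
P_cr = π²EI / L_e² = π² × 103×10⁹ × 1.257×10^-7 / 2.415² = 2.190×10^4 N
Factor of safety n = P_cr / P = 21.903 / 10.4 = 2.11

n ≈ 2.11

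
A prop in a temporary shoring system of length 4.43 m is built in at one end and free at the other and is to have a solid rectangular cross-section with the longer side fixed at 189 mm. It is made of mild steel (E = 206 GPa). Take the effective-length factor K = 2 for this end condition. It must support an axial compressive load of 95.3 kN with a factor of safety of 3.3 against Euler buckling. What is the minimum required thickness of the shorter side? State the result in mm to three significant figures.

b ≈ 91.7 mm

Required P_cr = n·P = 3.3 × 95.3 = 314.5 kN
L_e = K·L = 2 × 4.43 = 8.860 m
Required I = P_cr·L_e²/(π²E) = 3.145×10^5 × 8.860² / (π² × 2.06×10^11) = 1.214×10^-5 m⁴
I_req = 1.214×10^7 mm⁴
Rectangle, weak axis: I_min = h·b³/12 with h = 189 mm fixed  ⇒  b = (12I/h)^(1/3) = 91.7 mm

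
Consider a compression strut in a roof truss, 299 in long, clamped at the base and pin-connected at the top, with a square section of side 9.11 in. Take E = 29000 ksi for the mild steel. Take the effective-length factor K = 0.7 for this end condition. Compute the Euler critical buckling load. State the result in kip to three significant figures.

I = a⁴/12 = 9.11⁴/12 = 574.0 in⁴
Effective length L_e = K·L = 0.7 × 299 = 209.3 in
P_cr = π²EI / L_e² = π² × 29000×10³ × 574.0 / 209.3² = 3.750×10^6 lb

P_cr ≈ 3750 kip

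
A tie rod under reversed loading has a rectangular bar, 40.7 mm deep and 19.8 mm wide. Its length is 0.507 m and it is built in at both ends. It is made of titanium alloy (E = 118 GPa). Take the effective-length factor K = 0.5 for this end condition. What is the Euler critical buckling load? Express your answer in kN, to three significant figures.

P_cr ≈ 477 kN

Buckling occurs about the weak axis: I_min = h·b³/12 with b = 19.8 mm (the shorter side).
I_min = 40.7×19.8³/12 = 2.633×10^4 mm⁴
I = 2.633×10^4 mm⁴ = 2.633×10^-8 m⁴
Effective length L_e = K·L = 0.5 × 0.507 = 0.2535 m
P_cr = π²EI / L_e² = π² × 118×10⁹ × 2.633×10^-8 / 0.2535² = 4.771×10^5 N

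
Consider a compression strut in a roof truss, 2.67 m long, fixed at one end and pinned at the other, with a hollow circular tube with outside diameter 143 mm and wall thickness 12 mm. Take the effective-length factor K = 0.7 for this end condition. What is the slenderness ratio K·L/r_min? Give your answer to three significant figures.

Inner diameter d_i = 143 − 2×12 = 119.0 mm
I = π(d_o⁴ − d_i⁴)/64 = π(143⁴ − 119.0⁴)/64 = 1.068×10^7 mm⁴
A = 4.939×10^3 mm²;  r_min = √(I/A) = √(1.068×10^7/4.939×10^3) = 46.51 mm
L_e = K·L = 0.7 × 2.67 m = 1.869 m = 1869.0 mm
λ = L_e / r_min = 1869.0 / 46.51 = 40.2

λ ≈ 40.2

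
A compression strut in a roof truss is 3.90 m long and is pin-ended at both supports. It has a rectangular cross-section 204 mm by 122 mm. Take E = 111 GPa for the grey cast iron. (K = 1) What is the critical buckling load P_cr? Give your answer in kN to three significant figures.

Buckling occurs about the weak axis: I_min = h·b³/12 with b = 122 mm (the shorter side).
I_min = 204×122³/12 = 3.087×10^7 mm⁴
I = 3.087×10^7 mm⁴ = 3.087×10^-5 m⁴
Effective length L_e = K·L = 1 × 3.90 = 3.900 m
P_cr = π²EI / L_e² = π² × 111×10⁹ × 3.087×10^-5 / 3.900² = 2.223×10^6 N

P_cr ≈ 2220 kN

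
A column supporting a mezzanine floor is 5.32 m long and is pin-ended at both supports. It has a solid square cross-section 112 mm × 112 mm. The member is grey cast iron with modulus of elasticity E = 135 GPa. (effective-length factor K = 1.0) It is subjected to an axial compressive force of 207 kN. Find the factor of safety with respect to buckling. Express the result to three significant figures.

n ≈ 2.98

I = a⁴/12 = 112⁴/12 = 1.311×10^7 mm⁴
I = 1.311×10^7 mm⁴ = 1.311×10^-5 m⁴
Effective length L_e = K·L = 1 × 5.32 = 5.320 m
P_cr = π²EI / L_e² = π² × 135×10⁹ × 1.311×10^-5 / 5.320² = 6.173×10^5 N
Factor of safety n = P_cr / P = 617.31 / 207 = 2.98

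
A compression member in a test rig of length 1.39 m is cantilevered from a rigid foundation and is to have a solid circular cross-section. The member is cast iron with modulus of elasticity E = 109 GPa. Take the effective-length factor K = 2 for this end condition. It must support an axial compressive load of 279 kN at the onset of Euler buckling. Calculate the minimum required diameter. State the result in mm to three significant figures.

L_e = K·L = 2 × 1.39 = 2.780 m
Required I = P_cr·L_e²/(π²E) = 2.790×10^5 × 2.780² / (π² × 1.09×10^11) = 2.004×10^-6 m⁴
I_req = 2.004×10^6 mm⁴
Solid circle: I = πd⁴/64  ⇒  d = (64I/π)^(1/4) = (64×2.004×10^6/π)^(1/4) = 79.9 mm

d ≈ 79.9 mm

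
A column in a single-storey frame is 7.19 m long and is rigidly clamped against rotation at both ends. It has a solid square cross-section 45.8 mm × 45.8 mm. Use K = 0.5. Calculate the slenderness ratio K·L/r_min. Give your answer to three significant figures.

λ ≈ 272

I = a⁴/12 = 45.8⁴/12 = 3.667×10^5 mm⁴
A = 2.098×10^3 mm²;  r_min = √(I/A) = √(3.667×10^5/2.098×10^3) = 13.22 mm
L_e = K·L = 0.5 × 7.19 m = 3.595 m = 3595.0 mm
λ = L_e / r_min = 3595.0 / 13.22 = 272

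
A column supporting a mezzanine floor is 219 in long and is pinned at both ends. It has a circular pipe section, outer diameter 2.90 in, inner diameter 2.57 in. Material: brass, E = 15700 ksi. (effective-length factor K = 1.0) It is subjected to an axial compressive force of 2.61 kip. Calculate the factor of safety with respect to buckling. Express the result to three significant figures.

n ≈ 1.65

d_o = 2.90 in, d_i = 2.57 in
I = π(d_o⁴ − d_i⁴)/64 = π(2.90⁴ − 2.570⁴)/64 = 1.330 in⁴
Effective length L_e = K·L = 1 × 219 = 219.0 in
P_cr = π²EI / L_e² = π² × 15700×10³ × 1.330 / 219.0² = 4.298×10^3 lb
Factor of safety n = P_cr / P = 4.2984 / 2.61 = 1.65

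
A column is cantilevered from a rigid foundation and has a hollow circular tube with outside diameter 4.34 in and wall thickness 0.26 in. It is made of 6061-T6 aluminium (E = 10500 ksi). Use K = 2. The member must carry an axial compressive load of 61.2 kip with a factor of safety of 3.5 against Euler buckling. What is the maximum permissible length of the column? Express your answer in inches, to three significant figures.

Inner diameter d_i = 4.34 − 2×0.26 = 3.820 in
I = π(d_o⁴ − d_i⁴)/64 = π(4.34⁴ − 3.820⁴)/64 = 6.963 in⁴
Required critical load P_cr = n·P = 3.5 × 61.2 = 214.2 kip = 2.142×10^5 lb
From P_cr = π²EI/(K·L)²:  L = (1/K)·√(π²EI/P_cr) = (1/2)·√(π²×1.05×10^7×6.963/2.142×10^5)
L = 29.0 in

L_max ≈ 29.0 in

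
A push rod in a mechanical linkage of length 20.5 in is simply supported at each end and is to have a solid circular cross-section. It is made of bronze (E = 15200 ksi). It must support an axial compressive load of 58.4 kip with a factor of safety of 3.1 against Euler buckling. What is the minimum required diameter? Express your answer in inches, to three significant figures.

Required P_cr = n·P = 3.1 × 58.4 = 181.0 kip
L_e = K·L = 1 × 20.5 = 20.50 in
Required I = P_cr·L_e²/(π²E) = 1.810×10^5 × 20.50² / (π² × 1.52×10^7) = 0.5072 in⁴
Solid circle: I = πd⁴/64  ⇒  d = (64I/π)^(1/4) = (64×0.5072/π)^(1/4) = 1.79 in

d ≈ 1.79 in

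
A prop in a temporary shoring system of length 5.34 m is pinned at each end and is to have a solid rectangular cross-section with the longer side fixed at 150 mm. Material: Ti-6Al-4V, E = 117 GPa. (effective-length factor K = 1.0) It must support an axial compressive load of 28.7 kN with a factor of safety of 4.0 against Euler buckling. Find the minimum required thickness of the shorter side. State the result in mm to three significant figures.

b ≈ 61.0 mm

Required P_cr = n·P = 4.0 × 28.7 = 114.8 kN
L_e = K·L = 1 × 5.34 = 5.340 m
Required I = P_cr·L_e²/(π²E) = 1.148×10^5 × 5.340² / (π² × 1.17×10^11) = 2.835×10^-6 m⁴
I_req = 2.835×10^6 mm⁴
Rectangle, weak axis: I_min = h·b³/12 with h = 150 mm fixed  ⇒  b = (12I/h)^(1/3) = 61.0 mm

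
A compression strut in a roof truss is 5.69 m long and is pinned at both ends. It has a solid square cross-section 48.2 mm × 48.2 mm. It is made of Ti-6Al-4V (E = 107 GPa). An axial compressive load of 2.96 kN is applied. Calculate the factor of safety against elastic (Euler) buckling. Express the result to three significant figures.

I = a⁴/12 = 48.2⁴/12 = 4.498×10^5 mm⁴
I = 4.498×10^5 mm⁴ = 4.498×10^-7 m⁴
Effective length L_e = K·L = 1 × 5.69 = 5.690 m
P_cr = π²EI / L_e² = π² × 107×10⁹ × 4.498×10^-7 / 5.690² = 1.467×10^4 N
Factor of safety n = P_cr / P = 14.671 / 2.96 = 4.96

n ≈ 4.96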